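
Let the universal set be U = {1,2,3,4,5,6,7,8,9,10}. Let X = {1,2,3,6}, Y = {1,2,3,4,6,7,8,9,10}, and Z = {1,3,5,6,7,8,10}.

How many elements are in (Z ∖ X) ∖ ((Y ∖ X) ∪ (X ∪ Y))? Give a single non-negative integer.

Z ∖ X = {5,7,8,10}
Y ∖ X = {4,7,8,9,10}
X ∪ Y = {1,2,3,4,6,7,8,9,10}
(Y ∖ X) ∪ (X ∪ Y) = {1,2,3,4,6,7,8,9,10}
(Z ∖ X) ∖ ((Y ∖ X) ∪ (X ∪ Y)) = {5}
|(Z ∖ X) ∖ ((Y ∖ X) ∪ (X ∪ Y))| = 1

1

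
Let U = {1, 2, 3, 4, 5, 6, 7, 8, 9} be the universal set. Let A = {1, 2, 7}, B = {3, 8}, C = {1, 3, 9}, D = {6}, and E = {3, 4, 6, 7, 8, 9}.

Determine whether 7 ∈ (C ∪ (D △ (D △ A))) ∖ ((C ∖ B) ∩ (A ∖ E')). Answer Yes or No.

7 ∉ D and 7 ∈ A, so 7 ∈ D △ A
7 ∉ D and 7 ∈ (D △ A), so 7 ∈ D △ (D △ A)
7 ∉ C and 7 ∈ (D △ (D △ A)), so 7 ∈ C ∪ (D △ (D △ A))
7 ∉ C and 7 ∉ B, so 7 ∉ C ∖ B
7 ∈ E, so 7 ∉ E'
7 ∈ A and 7 ∉ E', so 7 ∈ A ∖ E'
7 ∉ (C ∖ B) and 7 ∈ (A ∖ E'), so 7 ∉ (C ∖ B) ∩ (A ∖ E')
7 ∈ (C ∪ (D △ (D △ A))) and 7 ∉ ((C ∖ B) ∩ (A ∖ E')), so 7 ∈ (C ∪ (D △ (D △ A))) ∖ ((C ∖ B) ∩ (A ∖ E'))

Yes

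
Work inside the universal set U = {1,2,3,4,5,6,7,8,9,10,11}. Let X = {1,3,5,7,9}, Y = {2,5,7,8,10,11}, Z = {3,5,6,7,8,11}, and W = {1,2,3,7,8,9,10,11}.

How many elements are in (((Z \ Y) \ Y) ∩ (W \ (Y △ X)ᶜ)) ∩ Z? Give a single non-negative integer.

1

Z \ Y = {3,6}
(Z \ Y) \ Y = {3,6}
Y △ X = {1,2,3,8,9,10,11}
(Y △ X)ᶜ = {4,5,6,7}
W \ (Y △ X)ᶜ = {1,2,3,8,9,10,11}
((Z \ Y) \ Y) ∩ (W \ (Y △ X)ᶜ) = {3}
(((Z \ Y) \ Y) ∩ (W \ (Y △ X)ᶜ)) ∩ Z = {3}
|(((Z \ Y) \ Y) ∩ (W \ (Y △ X)ᶜ)) ∩ Z| = 1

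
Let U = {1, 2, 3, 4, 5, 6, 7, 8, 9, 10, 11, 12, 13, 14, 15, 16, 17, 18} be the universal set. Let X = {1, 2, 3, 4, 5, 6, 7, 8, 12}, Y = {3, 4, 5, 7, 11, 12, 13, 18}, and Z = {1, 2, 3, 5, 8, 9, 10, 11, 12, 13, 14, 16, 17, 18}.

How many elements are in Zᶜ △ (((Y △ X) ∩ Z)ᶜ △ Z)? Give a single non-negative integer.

6

Zᶜ = {4, 6, 7, 15}
Y △ X = {1, 2, 6, 8, 11, 13, 18}
(Y △ X) ∩ Z = {1, 2, 8, 11, 13, 18}
((Y △ X) ∩ Z)ᶜ = {3, 4, 5, 6, 7, 9, 10, 12, 14, 15, 16, 17}
((Y △ X) ∩ Z)ᶜ △ Z = {1, 2, 4, 6, 7, 8, 11, 13, 15, 18}
Zᶜ △ (((Y △ X) ∩ Z)ᶜ △ Z) = {1, 2, 8, 11, 13, 18}
|Zᶜ △ (((Y △ X) ∩ Z)ᶜ △ Z)| = 6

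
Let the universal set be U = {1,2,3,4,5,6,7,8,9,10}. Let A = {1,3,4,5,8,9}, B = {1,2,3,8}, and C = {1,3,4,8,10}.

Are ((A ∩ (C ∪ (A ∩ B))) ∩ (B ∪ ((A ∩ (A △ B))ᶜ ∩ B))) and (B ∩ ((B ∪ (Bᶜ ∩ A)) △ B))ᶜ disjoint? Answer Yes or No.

A ∩ B = {1,3,8}
C ∪ (A ∩ B) = {1,3,4,8,10}
A ∩ (C ∪ (A ∩ B)) = {1,3,4,8}
A △ B = {2,4,5,9}
A ∩ (A △ B) = {4,5,9}
(A ∩ (A △ B))ᶜ = {1,2,3,6,7,8,10}
(A ∩ (A △ B))ᶜ ∩ B = {1,2,3,8}
B ∪ ((A ∩ (A △ B))ᶜ ∩ B) = {1,2,3,8}
(A ∩ (C ∪ (A ∩ B))) ∩ (B ∪ ((A ∩ (A △ B))ᶜ ∩ B)) = {1,3,8}
Bᶜ = {4,5,6,7,9,10}
Bᶜ ∩ A = {4,5,9}
B ∪ (Bᶜ ∩ A) = {1,2,3,4,5,8,9}
(B ∪ (Bᶜ ∩ A)) △ B = {4,5,9}
B ∩ ((B ∪ (Bᶜ ∩ A)) △ B) = {}
(B ∩ ((B ∪ (Bᶜ ∩ A)) △ B))ᶜ = {1,2,3,4,5,6,7,8,9,10}
1 lies in both, so they are not disjoint.

No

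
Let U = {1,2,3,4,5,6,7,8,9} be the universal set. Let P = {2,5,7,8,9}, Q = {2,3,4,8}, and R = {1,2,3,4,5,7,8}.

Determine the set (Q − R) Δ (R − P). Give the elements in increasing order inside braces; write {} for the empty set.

Q − R = {}
R − P = {1,3,4}
(Q − R) Δ (R − P) = {1,3,4}

{1,3,4}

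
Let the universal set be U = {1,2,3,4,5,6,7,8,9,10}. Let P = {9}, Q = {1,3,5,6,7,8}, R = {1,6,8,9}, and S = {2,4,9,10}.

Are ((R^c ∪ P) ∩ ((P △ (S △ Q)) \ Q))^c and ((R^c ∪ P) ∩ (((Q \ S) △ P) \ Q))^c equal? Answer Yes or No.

R^c = {2,3,4,5,7,10}
R^c ∪ P = {2,3,4,5,7,9,10}
S △ Q = {1,2,3,4,5,6,7,8,9,10}
P △ (S △ Q) = {1,2,3,4,5,6,7,8,10}
(P △ (S △ Q)) \ Q = {2,4,10}
(R^c ∪ P) ∩ ((P △ (S △ Q)) \ Q) = {2,4,10}
((R^c ∪ P) ∩ ((P △ (S △ Q)) \ Q))^c = {1,3,5,6,7,8,9}
Q \ S = {1,3,5,6,7,8}
(Q \ S) △ P = {1,3,5,6,7,8,9}
((Q \ S) △ P) \ Q = {9}
(R^c ∪ P) ∩ (((Q \ S) △ P) \ Q) = {9}
((R^c ∪ P) ∩ (((Q \ S) △ P) \ Q))^c = {1,2,3,4,5,6,7,8,10}
2 ∈ ((R^c ∪ P) ∩ (((Q \ S) △ P) \ Q))^c but 2 ∉ ((R^c ∪ P) ∩ ((P △ (S △ Q)) \ Q))^c, so they differ.

No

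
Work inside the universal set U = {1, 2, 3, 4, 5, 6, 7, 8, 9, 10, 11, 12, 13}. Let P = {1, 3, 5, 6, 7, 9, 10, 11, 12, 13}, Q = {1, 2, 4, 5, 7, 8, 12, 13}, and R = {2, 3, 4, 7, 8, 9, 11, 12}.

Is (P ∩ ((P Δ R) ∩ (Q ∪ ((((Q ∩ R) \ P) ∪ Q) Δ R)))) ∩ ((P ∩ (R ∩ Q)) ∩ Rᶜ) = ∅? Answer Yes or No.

Yes

P Δ R = {1, 2, 4, 5, 6, 8, 10, 13}
Q ∩ R = {2, 4, 7, 8, 12}
(Q ∩ R) \ P = {2, 4, 8}
((Q ∩ R) \ P) ∪ Q = {1, 2, 4, 5, 7, 8, 12, 13}
(((Q ∩ R) \ P) ∪ Q) Δ R = {1, 3, 5, 9, 11, 13}
Q ∪ ((((Q ∩ R) \ P) ∪ Q) Δ R) = {1, 2, 3, 4, 5, 7, 8, 9, 11, 12, 13}
(P Δ R) ∩ (Q ∪ ((((Q ∩ R) \ P) ∪ Q) Δ R)) = {1, 2, 4, 5, 8, 13}
P ∩ ((P Δ R) ∩ (Q ∪ ((((Q ∩ R) \ P) ∪ Q) Δ R))) = {1, 5, 13}
R ∩ Q = {2, 4, 7, 8, 12}
P ∩ (R ∩ Q) = {7, 12}
Rᶜ = {1, 5, 6, 10, 13}
(P ∩ (R ∩ Q)) ∩ Rᶜ = {}
{1, 5, 13} and {} share no elements.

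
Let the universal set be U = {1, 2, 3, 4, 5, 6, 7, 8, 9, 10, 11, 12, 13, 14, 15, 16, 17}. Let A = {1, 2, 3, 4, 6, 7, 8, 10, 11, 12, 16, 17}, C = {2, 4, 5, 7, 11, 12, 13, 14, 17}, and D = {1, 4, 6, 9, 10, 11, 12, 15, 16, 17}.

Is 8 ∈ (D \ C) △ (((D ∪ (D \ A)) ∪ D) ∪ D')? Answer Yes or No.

Yes

8 ∉ D and 8 ∉ C, so 8 ∉ D \ C
8 ∉ D and 8 ∈ A, so 8 ∉ D \ A
8 ∉ D and 8 ∉ (D \ A), so 8 ∉ D ∪ (D \ A)
8 ∉ (D ∪ (D \ A)) and 8 ∉ D, so 8 ∉ (D ∪ (D \ A)) ∪ D
8 ∉ D, so 8 ∈ D'
8 ∉ ((D ∪ (D \ A)) ∪ D) and 8 ∈ D', so 8 ∈ ((D ∪ (D \ A)) ∪ D) ∪ D'
8 ∉ (D \ C) and 8 ∈ (((D ∪ (D \ A)) ∪ D) ∪ D'), so 8 ∈ (D \ C) △ (((D ∪ (D \ A)) ∪ D) ∪ D')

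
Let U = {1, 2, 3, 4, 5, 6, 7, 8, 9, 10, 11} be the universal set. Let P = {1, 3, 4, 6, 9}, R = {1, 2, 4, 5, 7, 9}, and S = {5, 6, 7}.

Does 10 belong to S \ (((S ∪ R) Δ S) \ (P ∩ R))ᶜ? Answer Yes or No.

No

10 ∉ S and 10 ∉ R, so 10 ∉ S ∪ R
10 ∉ (S ∪ R) and 10 ∉ S, so 10 ∉ (S ∪ R) Δ S
10 ∉ P and 10 ∉ R, so 10 ∉ P ∩ R
10 ∉ ((S ∪ R) Δ S) and 10 ∉ (P ∩ R), so 10 ∉ ((S ∪ R) Δ S) \ (P ∩ R)
10 ∈ (((S ∪ R) Δ S) \ (P ∩ R))ᶜ since 10 ∉ (((S ∪ R) Δ S) \ (P ∩ R))
10 ∉ S and 10 ∈ (((S ∪ R) Δ S) \ (P ∩ R))ᶜ, so 10 ∉ S \ (((S ∪ R) Δ S) \ (P ∩ R))ᶜ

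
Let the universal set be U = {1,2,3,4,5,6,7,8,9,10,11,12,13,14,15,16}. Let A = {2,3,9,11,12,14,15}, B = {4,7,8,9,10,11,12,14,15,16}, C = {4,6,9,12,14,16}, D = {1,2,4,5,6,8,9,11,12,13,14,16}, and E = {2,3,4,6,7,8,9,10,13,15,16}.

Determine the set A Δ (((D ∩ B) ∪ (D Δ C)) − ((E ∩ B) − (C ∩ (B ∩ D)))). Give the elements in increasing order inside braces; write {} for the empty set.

{1,3,4,5,13,15,16}

D ∩ B = {4,8,9,11,12,14,16}
D Δ C = {1,2,5,8,11,13}
(D ∩ B) ∪ (D Δ C) = {1,2,4,5,8,9,11,12,13,14,16}
E ∩ B = {4,7,8,9,10,15,16}
B ∩ D = {4,8,9,11,12,14,16}
C ∩ (B ∩ D) = {4,9,12,14,16}
(E ∩ B) − (C ∩ (B ∩ D)) = {7,8,10,15}
((D ∩ B) ∪ (D Δ C)) − ((E ∩ B) − (C ∩ (B ∩ D))) = {1,2,4,5,9,11,12,13,14,16}
A Δ (((D ∩ B) ∪ (D Δ C)) − ((E ∩ B) − (C ∩ (B ∩ D)))) = {1,3,4,5,13,15,16}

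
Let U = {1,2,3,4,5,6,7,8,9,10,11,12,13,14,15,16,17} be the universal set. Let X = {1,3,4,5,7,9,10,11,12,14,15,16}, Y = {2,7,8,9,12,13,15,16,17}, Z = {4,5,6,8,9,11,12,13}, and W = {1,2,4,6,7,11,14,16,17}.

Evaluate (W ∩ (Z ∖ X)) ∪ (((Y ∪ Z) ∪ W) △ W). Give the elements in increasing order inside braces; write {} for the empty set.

Z ∖ X = {6,8,13}
W ∩ (Z ∖ X) = {6}
Y ∪ Z = {2,4,5,6,7,8,9,11,12,13,15,16,17}
(Y ∪ Z) ∪ W = {1,2,4,5,6,7,8,9,11,12,13,14,15,16,17}
((Y ∪ Z) ∪ W) △ W = {5,8,9,12,13,15}
(W ∩ (Z ∖ X)) ∪ (((Y ∪ Z) ∪ W) △ W) = {5,6,8,9,12,13,15}

{5,6,8,9,12,13,15}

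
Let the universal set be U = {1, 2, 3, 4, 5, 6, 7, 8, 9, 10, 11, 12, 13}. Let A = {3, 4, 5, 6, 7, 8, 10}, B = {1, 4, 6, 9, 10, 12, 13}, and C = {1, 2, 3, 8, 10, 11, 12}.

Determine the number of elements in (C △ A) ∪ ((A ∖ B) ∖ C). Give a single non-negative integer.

8

C △ A = {1, 2, 4, 5, 6, 7, 11, 12}
A ∖ B = {3, 5, 7, 8}
(A ∖ B) ∖ C = {5, 7}
(C △ A) ∪ ((A ∖ B) ∖ C) = {1, 2, 4, 5, 6, 7, 11, 12}
|(C △ A) ∪ ((A ∖ B) ∖ C)| = 8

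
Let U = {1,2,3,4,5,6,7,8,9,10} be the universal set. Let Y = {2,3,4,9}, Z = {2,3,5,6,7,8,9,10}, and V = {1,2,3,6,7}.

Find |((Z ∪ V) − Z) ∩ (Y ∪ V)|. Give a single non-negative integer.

1

Z ∪ V = {1,2,3,5,6,7,8,9,10}
(Z ∪ V) − Z = {1}
Y ∪ V = {1,2,3,4,6,7,9}
((Z ∪ V) − Z) ∩ (Y ∪ V) = {1}
|((Z ∪ V) − Z) ∩ (Y ∪ V)| = 1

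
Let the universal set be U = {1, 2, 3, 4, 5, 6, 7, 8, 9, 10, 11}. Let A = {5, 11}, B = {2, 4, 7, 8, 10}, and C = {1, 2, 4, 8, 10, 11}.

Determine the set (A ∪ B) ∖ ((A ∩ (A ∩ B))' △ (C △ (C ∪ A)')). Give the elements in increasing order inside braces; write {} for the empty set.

{2, 4, 7, 8, 10, 11}

A ∪ B = {2, 4, 5, 7, 8, 10, 11}
A ∩ B = {}
A ∩ (A ∩ B) = {}
(A ∩ (A ∩ B))' = {1, 2, 3, 4, 5, 6, 7, 8, 9, 10, 11}
C ∪ A = {1, 2, 4, 5, 8, 10, 11}
(C ∪ A)' = {3, 6, 7, 9}
C △ (C ∪ A)' = {1, 2, 3, 4, 6, 7, 8, 9, 10, 11}
(A ∩ (A ∩ B))' △ (C △ (C ∪ A)') = {5}
(A ∪ B) ∖ ((A ∩ (A ∩ B))' △ (C △ (C ∪ A)')) = {2, 4, 7, 8, 10, 11}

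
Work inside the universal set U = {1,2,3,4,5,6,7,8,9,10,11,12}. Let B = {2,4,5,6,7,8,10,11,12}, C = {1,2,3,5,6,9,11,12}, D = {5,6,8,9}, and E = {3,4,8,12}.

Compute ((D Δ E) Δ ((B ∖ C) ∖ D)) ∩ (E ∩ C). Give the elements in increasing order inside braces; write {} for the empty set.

{3,12}

D Δ E = {3,4,5,6,9,12}
B ∖ C = {4,7,8,10}
(B ∖ C) ∖ D = {4,7,10}
(D Δ E) Δ ((B ∖ C) ∖ D) = {3,5,6,7,9,10,12}
E ∩ C = {3,12}
((D Δ E) Δ ((B ∖ C) ∖ D)) ∩ (E ∩ C) = {3,12}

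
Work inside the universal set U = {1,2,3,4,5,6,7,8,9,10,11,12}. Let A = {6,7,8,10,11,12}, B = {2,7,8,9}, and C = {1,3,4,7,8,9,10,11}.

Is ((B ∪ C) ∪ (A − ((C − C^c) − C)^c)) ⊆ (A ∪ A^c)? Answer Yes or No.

B ∪ C = {1,2,3,4,7,8,9,10,11}
C^c = {2,5,6,12}
C − C^c = {1,3,4,7,8,9,10,11}
(C − C^c) − C = {}
((C − C^c) − C)^c = {1,2,3,4,5,6,7,8,9,10,11,12}
A − ((C − C^c) − C)^c = {}
(B ∪ C) ∪ (A − ((C − C^c) − C)^c) = {1,2,3,4,7,8,9,10,11}
A^c = {1,2,3,4,5,9}
A ∪ A^c = {1,2,3,4,5,6,7,8,9,10,11,12}
Every element of {1,2,3,4,7,8,9,10,11} is in {1,2,3,4,5,6,7,8,9,10,11,12}, so (B ∪ C) ∪ (A − ((C − C^c) − C)^c) ⊆ A ∪ A^c.

Yes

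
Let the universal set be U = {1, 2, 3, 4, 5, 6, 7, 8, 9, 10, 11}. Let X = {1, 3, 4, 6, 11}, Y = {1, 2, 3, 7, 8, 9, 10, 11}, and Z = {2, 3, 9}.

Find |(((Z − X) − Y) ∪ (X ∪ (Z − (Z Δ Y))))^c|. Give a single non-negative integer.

4

Z − X = {2, 9}
(Z − X) − Y = {}
Z Δ Y = {1, 7, 8, 10, 11}
Z − (Z Δ Y) = {2, 3, 9}
X ∪ (Z − (Z Δ Y)) = {1, 2, 3, 4, 6, 9, 11}
((Z − X) − Y) ∪ (X ∪ (Z − (Z Δ Y))) = {1, 2, 3, 4, 6, 9, 11}
(((Z − X) − Y) ∪ (X ∪ (Z − (Z Δ Y))))^c = {5, 7, 8, 10}
|(((Z − X) − Y) ∪ (X ∪ (Z − (Z Δ Y))))^c| = 4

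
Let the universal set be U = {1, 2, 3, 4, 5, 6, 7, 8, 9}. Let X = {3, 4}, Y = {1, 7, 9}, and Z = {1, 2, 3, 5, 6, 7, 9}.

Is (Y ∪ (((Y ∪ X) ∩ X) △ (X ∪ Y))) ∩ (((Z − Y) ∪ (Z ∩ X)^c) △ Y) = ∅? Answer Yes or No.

Yes

Y ∪ X = {1, 3, 4, 7, 9}
(Y ∪ X) ∩ X = {3, 4}
X ∪ Y = {1, 3, 4, 7, 9}
((Y ∪ X) ∩ X) △ (X ∪ Y) = {1, 7, 9}
Y ∪ (((Y ∪ X) ∩ X) △ (X ∪ Y)) = {1, 7, 9}
Z − Y = {2, 3, 5, 6}
Z ∩ X = {3}
(Z ∩ X)^c = {1, 2, 4, 5, 6, 7, 8, 9}
(Z − Y) ∪ (Z ∩ X)^c = {1, 2, 3, 4, 5, 6, 7, 8, 9}
((Z − Y) ∪ (Z ∩ X)^c) △ Y = {2, 3, 4, 5, 6, 8}
{1, 7, 9} and {2, 3, 4, 5, 6, 8} share no elements.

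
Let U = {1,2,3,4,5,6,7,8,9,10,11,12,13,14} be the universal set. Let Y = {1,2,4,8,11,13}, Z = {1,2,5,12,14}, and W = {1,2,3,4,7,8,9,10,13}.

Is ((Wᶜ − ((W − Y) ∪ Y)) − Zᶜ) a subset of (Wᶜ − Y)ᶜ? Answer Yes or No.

No

Wᶜ = {5,6,11,12,14}
W − Y = {3,7,9,10}
(W − Y) ∪ Y = {1,2,3,4,7,8,9,10,11,13}
Wᶜ − ((W − Y) ∪ Y) = {5,6,12,14}
Zᶜ = {3,4,6,7,8,9,10,11,13}
(Wᶜ − ((W − Y) ∪ Y)) − Zᶜ = {5,12,14}
Wᶜ − Y = {5,6,12,14}
(Wᶜ − Y)ᶜ = {1,2,3,4,7,8,9,10,11,13}
5 ∈ (Wᶜ − ((W − Y) ∪ Y)) − Zᶜ but 5 ∉ (Wᶜ − Y)ᶜ, so the inclusion fails.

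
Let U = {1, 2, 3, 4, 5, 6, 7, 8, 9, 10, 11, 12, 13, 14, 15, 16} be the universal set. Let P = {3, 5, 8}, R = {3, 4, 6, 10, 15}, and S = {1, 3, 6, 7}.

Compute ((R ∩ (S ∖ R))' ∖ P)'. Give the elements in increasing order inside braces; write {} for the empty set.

{3, 5, 8}

S ∖ R = {1, 7}
R ∩ (S ∖ R) = {}
(R ∩ (S ∖ R))' = {1, 2, 3, 4, 5, 6, 7, 8, 9, 10, 11, 12, 13, 14, 15, 16}
(R ∩ (S ∖ R))' ∖ P = {1, 2, 4, 6, 7, 9, 10, 11, 12, 13, 14, 15, 16}
((R ∩ (S ∖ R))' ∖ P)' = {3, 5, 8}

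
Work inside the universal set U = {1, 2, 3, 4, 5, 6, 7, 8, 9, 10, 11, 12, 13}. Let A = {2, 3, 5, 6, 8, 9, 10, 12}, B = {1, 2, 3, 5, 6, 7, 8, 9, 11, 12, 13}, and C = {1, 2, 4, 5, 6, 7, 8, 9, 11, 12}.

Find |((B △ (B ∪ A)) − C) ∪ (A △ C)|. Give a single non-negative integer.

B ∪ A = {1, 2, 3, 5, 6, 7, 8, 9, 10, 11, 12, 13}
B △ (B ∪ A) = {10}
(B △ (B ∪ A)) − C = {10}
A △ C = {1, 3, 4, 7, 10, 11}
((B △ (B ∪ A)) − C) ∪ (A △ C) = {1, 3, 4, 7, 10, 11}
|((B △ (B ∪ A)) − C) ∪ (A △ C)| = 6

6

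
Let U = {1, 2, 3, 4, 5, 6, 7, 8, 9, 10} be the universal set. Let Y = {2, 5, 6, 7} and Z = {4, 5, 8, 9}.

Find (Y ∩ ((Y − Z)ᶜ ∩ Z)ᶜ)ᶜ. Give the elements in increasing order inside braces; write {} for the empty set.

{1, 3, 4, 5, 8, 9, 10}

Y − Z = {2, 6, 7}
(Y − Z)ᶜ = {1, 3, 4, 5, 8, 9, 10}
(Y − Z)ᶜ ∩ Z = {4, 5, 8, 9}
((Y − Z)ᶜ ∩ Z)ᶜ = {1, 2, 3, 6, 7, 10}
Y ∩ ((Y − Z)ᶜ ∩ Z)ᶜ = {2, 6, 7}
(Y ∩ ((Y − Z)ᶜ ∩ Z)ᶜ)ᶜ = {1, 3, 4, 5, 8, 9, 10}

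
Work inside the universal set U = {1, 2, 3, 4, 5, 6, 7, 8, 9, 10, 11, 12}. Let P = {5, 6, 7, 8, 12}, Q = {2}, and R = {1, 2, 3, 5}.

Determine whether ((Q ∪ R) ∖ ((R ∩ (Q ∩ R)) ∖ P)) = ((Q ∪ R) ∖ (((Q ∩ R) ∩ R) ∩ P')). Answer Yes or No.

Q ∪ R = {1, 2, 3, 5}
Q ∩ R = {2}
R ∩ (Q ∩ R) = {2}
(R ∩ (Q ∩ R)) ∖ P = {2}
(Q ∪ R) ∖ ((R ∩ (Q ∩ R)) ∖ P) = {1, 3, 5}
(Q ∩ R) ∩ R = {2}
P' = {1, 2, 3, 4, 9, 10, 11}
((Q ∩ R) ∩ R) ∩ P' = {2}
(Q ∪ R) ∖ (((Q ∩ R) ∩ R) ∩ P') = {1, 3, 5}
Both equal {1, 3, 5}, so (Q ∪ R) ∖ ((R ∩ (Q ∩ R)) ∖ P) = (Q ∪ R) ∖ (((Q ∩ R) ∩ R) ∩ P').

Yes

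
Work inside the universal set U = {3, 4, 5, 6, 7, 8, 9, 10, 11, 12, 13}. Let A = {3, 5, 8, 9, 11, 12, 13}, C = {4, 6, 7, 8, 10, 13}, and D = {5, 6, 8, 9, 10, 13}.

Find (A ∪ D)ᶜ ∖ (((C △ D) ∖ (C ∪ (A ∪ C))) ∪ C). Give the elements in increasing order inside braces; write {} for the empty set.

A ∪ D = {3, 5, 6, 8, 9, 10, 11, 12, 13}
(A ∪ D)ᶜ = {4, 7}
C △ D = {4, 5, 7, 9}
A ∪ C = {3, 4, 5, 6, 7, 8, 9, 10, 11, 12, 13}
C ∪ (A ∪ C) = {3, 4, 5, 6, 7, 8, 9, 10, 11, 12, 13}
(C △ D) ∖ (C ∪ (A ∪ C)) = {}
((C △ D) ∖ (C ∪ (A ∪ C))) ∪ C = {4, 6, 7, 8, 10, 13}
(A ∪ D)ᶜ ∖ (((C △ D) ∖ (C ∪ (A ∪ C))) ∪ C) = {}

{}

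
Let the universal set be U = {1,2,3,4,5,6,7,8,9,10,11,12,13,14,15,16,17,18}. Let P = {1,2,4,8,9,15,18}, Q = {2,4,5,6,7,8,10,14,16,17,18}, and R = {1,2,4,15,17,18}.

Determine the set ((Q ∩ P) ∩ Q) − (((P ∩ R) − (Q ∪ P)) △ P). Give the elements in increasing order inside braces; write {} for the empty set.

Q ∩ P = {2,4,8,18}
(Q ∩ P) ∩ Q = {2,4,8,18}
P ∩ R = {1,2,4,15,18}
Q ∪ P = {1,2,4,5,6,7,8,9,10,14,15,16,17,18}
(P ∩ R) − (Q ∪ P) = {}
((P ∩ R) − (Q ∪ P)) △ P = {1,2,4,8,9,15,18}
((Q ∩ P) ∩ Q) − (((P ∩ R) − (Q ∪ P)) △ P) = {}

{}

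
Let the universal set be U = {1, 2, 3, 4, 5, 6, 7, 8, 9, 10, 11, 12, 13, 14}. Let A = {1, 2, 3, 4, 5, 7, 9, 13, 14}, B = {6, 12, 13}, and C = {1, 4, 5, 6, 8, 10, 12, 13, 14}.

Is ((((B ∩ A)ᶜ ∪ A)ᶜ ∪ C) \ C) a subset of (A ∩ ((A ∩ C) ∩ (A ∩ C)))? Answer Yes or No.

Yes

B ∩ A = {13}
(B ∩ A)ᶜ = {1, 2, 3, 4, 5, 6, 7, 8, 9, 10, 11, 12, 14}
(B ∩ A)ᶜ ∪ A = {1, 2, 3, 4, 5, 6, 7, 8, 9, 10, 11, 12, 13, 14}
((B ∩ A)ᶜ ∪ A)ᶜ = {}
((B ∩ A)ᶜ ∪ A)ᶜ ∪ C = {1, 4, 5, 6, 8, 10, 12, 13, 14}
(((B ∩ A)ᶜ ∪ A)ᶜ ∪ C) \ C = {}
A ∩ C = {1, 4, 5, 13, 14}
(A ∩ C) ∩ (A ∩ C) = {1, 4, 5, 13, 14}
A ∩ ((A ∩ C) ∩ (A ∩ C)) = {1, 4, 5, 13, 14}
Every element of {} is in {1, 4, 5, 13, 14}, so (((B ∩ A)ᶜ ∪ A)ᶜ ∪ C) \ C ⊆ A ∩ ((A ∩ C) ∩ (A ∩ C)).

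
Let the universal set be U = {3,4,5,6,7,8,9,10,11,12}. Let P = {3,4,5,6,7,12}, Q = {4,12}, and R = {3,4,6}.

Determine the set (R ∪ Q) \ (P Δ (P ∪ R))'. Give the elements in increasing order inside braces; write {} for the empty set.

R ∪ Q = {3,4,6,12}
P ∪ R = {3,4,5,6,7,12}
P Δ (P ∪ R) = {}
(P Δ (P ∪ R))' = {3,4,5,6,7,8,9,10,11,12}
(R ∪ Q) \ (P Δ (P ∪ R))' = {}

{}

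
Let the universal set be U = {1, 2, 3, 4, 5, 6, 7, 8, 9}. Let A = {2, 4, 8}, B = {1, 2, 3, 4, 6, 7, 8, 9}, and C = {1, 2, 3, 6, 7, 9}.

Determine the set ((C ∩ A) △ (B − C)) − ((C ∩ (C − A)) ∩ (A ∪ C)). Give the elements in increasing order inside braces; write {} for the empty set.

{2, 4, 8}

C ∩ A = {2}
B − C = {4, 8}
(C ∩ A) △ (B − C) = {2, 4, 8}
C − A = {1, 3, 6, 7, 9}
C ∩ (C − A) = {1, 3, 6, 7, 9}
A ∪ C = {1, 2, 3, 4, 6, 7, 8, 9}
(C ∩ (C − A)) ∩ (A ∪ C) = {1, 3, 6, 7, 9}
((C ∩ A) △ (B − C)) − ((C ∩ (C − A)) ∩ (A ∪ C)) = {2, 4, 8}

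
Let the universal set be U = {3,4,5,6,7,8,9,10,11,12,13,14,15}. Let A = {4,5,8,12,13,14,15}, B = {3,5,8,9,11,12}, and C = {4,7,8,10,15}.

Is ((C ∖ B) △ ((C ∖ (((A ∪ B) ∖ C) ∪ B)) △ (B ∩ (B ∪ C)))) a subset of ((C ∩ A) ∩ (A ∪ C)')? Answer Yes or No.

No

C ∖ B = {4,7,10,15}
A ∪ B = {3,4,5,8,9,11,12,13,14,15}
(A ∪ B) ∖ C = {3,5,9,11,12,13,14}
((A ∪ B) ∖ C) ∪ B = {3,5,8,9,11,12,13,14}
C ∖ (((A ∪ B) ∖ C) ∪ B) = {4,7,10,15}
B ∪ C = {3,4,5,7,8,9,10,11,12,15}
B ∩ (B ∪ C) = {3,5,8,9,11,12}
(C ∖ (((A ∪ B) ∖ C) ∪ B)) △ (B ∩ (B ∪ C)) = {3,4,5,7,8,9,10,11,12,15}
(C ∖ B) △ ((C ∖ (((A ∪ B) ∖ C) ∪ B)) △ (B ∩ (B ∪ C))) = {3,5,8,9,11,12}
C ∩ A = {4,8,15}
A ∪ C = {4,5,7,8,10,12,13,14,15}
(A ∪ C)' = {3,6,9,11}
(C ∩ A) ∩ (A ∪ C)' = {}
3 ∈ (C ∖ B) △ ((C ∖ (((A ∪ B) ∖ C) ∪ B)) △ (B ∩ (B ∪ C))) but 3 ∉ (C ∩ A) ∩ (A ∪ C)', so the inclusion fails.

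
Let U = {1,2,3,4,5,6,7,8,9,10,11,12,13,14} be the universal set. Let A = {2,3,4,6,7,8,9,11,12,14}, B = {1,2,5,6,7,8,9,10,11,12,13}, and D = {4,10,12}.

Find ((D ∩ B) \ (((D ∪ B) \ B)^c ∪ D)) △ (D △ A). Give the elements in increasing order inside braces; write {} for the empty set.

D ∩ B = {10,12}
D ∪ B = {1,2,4,5,6,7,8,9,10,11,12,13}
(D ∪ B) \ B = {4}
((D ∪ B) \ B)^c = {1,2,3,5,6,7,8,9,10,11,12,13,14}
((D ∪ B) \ B)^c ∪ D = {1,2,3,4,5,6,7,8,9,10,11,12,13,14}
(D ∩ B) \ (((D ∪ B) \ B)^c ∪ D) = {}
D △ A = {2,3,6,7,8,9,10,11,14}
((D ∩ B) \ (((D ∪ B) \ B)^c ∪ D)) △ (D △ A) = {2,3,6,7,8,9,10,11,14}

{2,3,6,7,8,9,10,11,14}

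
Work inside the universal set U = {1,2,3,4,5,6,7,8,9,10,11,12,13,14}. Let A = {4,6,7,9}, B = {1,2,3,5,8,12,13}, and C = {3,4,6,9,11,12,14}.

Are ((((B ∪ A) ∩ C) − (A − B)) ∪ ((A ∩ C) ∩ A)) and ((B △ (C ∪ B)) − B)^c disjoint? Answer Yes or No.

B ∪ A = {1,2,3,4,5,6,7,8,9,12,13}
(B ∪ A) ∩ C = {3,4,6,9,12}
A − B = {4,6,7,9}
((B ∪ A) ∩ C) − (A − B) = {3,12}
A ∩ C = {4,6,9}
(A ∩ C) ∩ A = {4,6,9}
(((B ∪ A) ∩ C) − (A − B)) ∪ ((A ∩ C) ∩ A) = {3,4,6,9,12}
C ∪ B = {1,2,3,4,5,6,8,9,11,12,13,14}
B △ (C ∪ B) = {4,6,9,11,14}
(B △ (C ∪ B)) − B = {4,6,9,11,14}
((B △ (C ∪ B)) − B)^c = {1,2,3,5,7,8,10,12,13}
3 lies in both, so they are not disjoint.

No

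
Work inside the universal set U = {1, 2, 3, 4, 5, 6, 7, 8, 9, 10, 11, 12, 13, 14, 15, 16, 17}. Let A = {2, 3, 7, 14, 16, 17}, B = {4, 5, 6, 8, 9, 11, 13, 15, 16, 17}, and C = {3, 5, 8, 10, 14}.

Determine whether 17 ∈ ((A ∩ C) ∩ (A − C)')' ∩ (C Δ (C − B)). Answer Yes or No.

No

17 ∈ A and 17 ∉ C, so 17 ∉ A ∩ C
17 ∈ A and 17 ∉ C, so 17 ∈ A − C
17 ∉ (A − C)' since 17 ∈ (A − C)
17 ∉ (A ∩ C) and 17 ∉ (A − C)', so 17 ∉ (A ∩ C) ∩ (A − C)'
17 ∈ ((A ∩ C) ∩ (A − C)')' since 17 ∉ ((A ∩ C) ∩ (A − C)')
17 ∉ C and 17 ∈ B, so 17 ∉ C − B
17 ∉ C and 17 ∉ (C − B), so 17 ∉ C Δ (C − B)
17 ∈ ((A ∩ C) ∩ (A − C)')' and 17 ∉ (C Δ (C − B)), so 17 ∉ ((A ∩ C) ∩ (A − C)')' ∩ (C Δ (C − B))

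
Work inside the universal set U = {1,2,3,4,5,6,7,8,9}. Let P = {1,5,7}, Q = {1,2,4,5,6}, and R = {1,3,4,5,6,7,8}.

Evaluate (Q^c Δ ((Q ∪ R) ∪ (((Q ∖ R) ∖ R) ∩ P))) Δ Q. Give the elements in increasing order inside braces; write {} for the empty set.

{9}

Q^c = {3,7,8,9}
Q ∪ R = {1,2,3,4,5,6,7,8}
Q ∖ R = {2}
(Q ∖ R) ∖ R = {2}
((Q ∖ R) ∖ R) ∩ P = {}
(Q ∪ R) ∪ (((Q ∖ R) ∖ R) ∩ P) = {1,2,3,4,5,6,7,8}
Q^c Δ ((Q ∪ R) ∪ (((Q ∖ R) ∖ R) ∩ P)) = {1,2,4,5,6,9}
(Q^c Δ ((Q ∪ R) ∪ (((Q ∖ R) ∖ R) ∩ P))) Δ Q = {9}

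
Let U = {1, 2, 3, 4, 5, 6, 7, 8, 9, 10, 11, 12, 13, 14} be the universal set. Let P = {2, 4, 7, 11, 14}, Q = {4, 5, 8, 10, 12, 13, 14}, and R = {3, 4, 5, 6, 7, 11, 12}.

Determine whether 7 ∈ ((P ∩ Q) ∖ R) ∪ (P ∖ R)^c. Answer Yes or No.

Yes

7 ∈ P and 7 ∉ Q, so 7 ∉ P ∩ Q
7 ∉ (P ∩ Q) and 7 ∈ R, so 7 ∉ (P ∩ Q) ∖ R
7 ∈ P and 7 ∈ R, so 7 ∉ P ∖ R
7 ∈ (P ∖ R)^c since 7 ∉ (P ∖ R)
7 ∉ ((P ∩ Q) ∖ R) and 7 ∈ (P ∖ R)^c, so 7 ∈ ((P ∩ Q) ∖ R) ∪ (P ∖ R)^c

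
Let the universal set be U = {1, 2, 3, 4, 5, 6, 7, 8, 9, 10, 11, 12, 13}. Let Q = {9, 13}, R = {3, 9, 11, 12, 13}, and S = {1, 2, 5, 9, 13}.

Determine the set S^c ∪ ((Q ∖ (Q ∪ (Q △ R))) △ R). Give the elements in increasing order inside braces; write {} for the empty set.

S^c = {3, 4, 6, 7, 8, 10, 11, 12}
Q △ R = {3, 11, 12}
Q ∪ (Q △ R) = {3, 9, 11, 12, 13}
Q ∖ (Q ∪ (Q △ R)) = {}
(Q ∖ (Q ∪ (Q △ R))) △ R = {3, 9, 11, 12, 13}
S^c ∪ ((Q ∖ (Q ∪ (Q △ R))) △ R) = {3, 4, 6, 7, 8, 9, 10, 11, 12, 13}

{3, 4, 6, 7, 8, 9, 10, 11, 12, 13}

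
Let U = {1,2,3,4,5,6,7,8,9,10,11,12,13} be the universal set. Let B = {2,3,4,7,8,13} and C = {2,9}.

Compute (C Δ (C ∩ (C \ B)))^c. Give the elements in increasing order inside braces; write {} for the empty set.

{1,3,4,5,6,7,8,9,10,11,12,13}

C \ B = {9}
C ∩ (C \ B) = {9}
C Δ (C ∩ (C \ B)) = {2}
(C Δ (C ∩ (C \ B)))^c = {1,3,4,5,6,7,8,9,10,11,12,13}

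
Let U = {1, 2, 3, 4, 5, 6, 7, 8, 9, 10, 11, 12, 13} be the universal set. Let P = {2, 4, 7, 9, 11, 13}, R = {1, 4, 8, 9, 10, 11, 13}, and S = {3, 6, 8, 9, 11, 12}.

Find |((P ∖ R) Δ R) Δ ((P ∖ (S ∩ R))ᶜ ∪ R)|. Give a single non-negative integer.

6

P ∖ R = {2, 7}
(P ∖ R) Δ R = {1, 2, 4, 7, 8, 9, 10, 11, 13}
S ∩ R = {8, 9, 11}
P ∖ (S ∩ R) = {2, 4, 7, 13}
(P ∖ (S ∩ R))ᶜ = {1, 3, 5, 6, 8, 9, 10, 11, 12}
(P ∖ (S ∩ R))ᶜ ∪ R = {1, 3, 4, 5, 6, 8, 9, 10, 11, 12, 13}
((P ∖ R) Δ R) Δ ((P ∖ (S ∩ R))ᶜ ∪ R) = {2, 3, 5, 6, 7, 12}
|((P ∖ R) Δ R) Δ ((P ∖ (S ∩ R))ᶜ ∪ R)| = 6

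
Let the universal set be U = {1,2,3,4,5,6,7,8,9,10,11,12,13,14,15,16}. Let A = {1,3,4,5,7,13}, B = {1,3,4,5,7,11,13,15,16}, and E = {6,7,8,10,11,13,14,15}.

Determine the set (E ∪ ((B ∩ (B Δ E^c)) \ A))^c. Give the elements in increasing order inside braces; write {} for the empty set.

E^c = {1,2,3,4,5,9,12,16}
B Δ E^c = {2,7,9,11,12,13,15}
B ∩ (B Δ E^c) = {7,11,13,15}
(B ∩ (B Δ E^c)) \ A = {11,15}
E ∪ ((B ∩ (B Δ E^c)) \ A) = {6,7,8,10,11,13,14,15}
(E ∪ ((B ∩ (B Δ E^c)) \ A))^c = {1,2,3,4,5,9,12,16}

{1,2,3,4,5,9,12,16}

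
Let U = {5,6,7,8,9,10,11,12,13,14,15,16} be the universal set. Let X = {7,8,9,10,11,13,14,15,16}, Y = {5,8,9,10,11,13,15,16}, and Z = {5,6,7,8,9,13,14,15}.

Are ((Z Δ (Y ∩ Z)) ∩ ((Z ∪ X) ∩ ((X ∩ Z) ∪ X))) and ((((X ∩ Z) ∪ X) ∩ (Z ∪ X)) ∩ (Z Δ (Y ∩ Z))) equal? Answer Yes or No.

Yes

Y ∩ Z = {5,8,9,13,15}
Z Δ (Y ∩ Z) = {6,7,14}
Z ∪ X = {5,6,7,8,9,10,11,13,14,15,16}
X ∩ Z = {7,8,9,13,14,15}
(X ∩ Z) ∪ X = {7,8,9,10,11,13,14,15,16}
(Z ∪ X) ∩ ((X ∩ Z) ∪ X) = {7,8,9,10,11,13,14,15,16}
(Z Δ (Y ∩ Z)) ∩ ((Z ∪ X) ∩ ((X ∩ Z) ∪ X)) = {7,14}
((X ∩ Z) ∪ X) ∩ (Z ∪ X) = {7,8,9,10,11,13,14,15,16}
(((X ∩ Z) ∪ X) ∩ (Z ∪ X)) ∩ (Z Δ (Y ∩ Z)) = {7,14}
Both equal {7,14}, so (Z Δ (Y ∩ Z)) ∩ ((Z ∪ X) ∩ ((X ∩ Z) ∪ X)) = (((X ∩ Z) ∪ X) ∩ (Z ∪ X)) ∩ (Z Δ (Y ∩ Z)).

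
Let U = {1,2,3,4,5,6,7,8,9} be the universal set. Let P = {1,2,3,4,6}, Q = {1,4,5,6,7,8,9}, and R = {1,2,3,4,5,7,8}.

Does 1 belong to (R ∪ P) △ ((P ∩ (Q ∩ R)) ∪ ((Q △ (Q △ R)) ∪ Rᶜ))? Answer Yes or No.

1 ∈ R and 1 ∈ P, so 1 ∈ R ∪ P
1 ∈ Q and 1 ∈ R, so 1 ∈ Q ∩ R
1 ∈ P and 1 ∈ (Q ∩ R), so 1 ∈ P ∩ (Q ∩ R)
1 ∈ Q and 1 ∈ R, so 1 ∉ Q △ R
1 ∈ Q and 1 ∉ (Q △ R), so 1 ∈ Q △ (Q △ R)
1 ∈ R, so 1 ∉ Rᶜ
1 ∈ (Q △ (Q △ R)) and 1 ∉ Rᶜ, so 1 ∈ (Q △ (Q △ R)) ∪ Rᶜ
1 ∈ (P ∩ (Q ∩ R)) and 1 ∈ ((Q △ (Q △ R)) ∪ Rᶜ), so 1 ∈ (P ∩ (Q ∩ R)) ∪ ((Q △ (Q △ R)) ∪ Rᶜ)
1 ∈ (R ∪ P) and 1 ∈ ((P ∩ (Q ∩ R)) ∪ ((Q △ (Q △ R)) ∪ Rᶜ)), so 1 ∉ (R ∪ P) △ ((P ∩ (Q ∩ R)) ∪ ((Q △ (Q △ R)) ∪ Rᶜ))

No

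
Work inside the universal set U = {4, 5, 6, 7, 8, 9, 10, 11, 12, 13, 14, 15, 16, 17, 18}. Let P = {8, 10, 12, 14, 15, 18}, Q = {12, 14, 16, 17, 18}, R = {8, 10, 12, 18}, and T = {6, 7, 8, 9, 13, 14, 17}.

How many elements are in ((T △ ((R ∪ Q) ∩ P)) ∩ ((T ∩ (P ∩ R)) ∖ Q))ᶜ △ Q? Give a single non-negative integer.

10

R ∪ Q = {8, 10, 12, 14, 16, 17, 18}
(R ∪ Q) ∩ P = {8, 10, 12, 14, 18}
T △ ((R ∪ Q) ∩ P) = {6, 7, 9, 10, 12, 13, 17, 18}
P ∩ R = {8, 10, 12, 18}
T ∩ (P ∩ R) = {8}
(T ∩ (P ∩ R)) ∖ Q = {8}
(T △ ((R ∪ Q) ∩ P)) ∩ ((T ∩ (P ∩ R)) ∖ Q) = {}
((T △ ((R ∪ Q) ∩ P)) ∩ ((T ∩ (P ∩ R)) ∖ Q))ᶜ = {4, 5, 6, 7, 8, 9, 10, 11, 12, 13, 14, 15, 16, 17, 18}
((T △ ((R ∪ Q) ∩ P)) ∩ ((T ∩ (P ∩ R)) ∖ Q))ᶜ △ Q = {4, 5, 6, 7, 8, 9, 10, 11, 13, 15}
|((T △ ((R ∪ Q) ∩ P)) ∩ ((T ∩ (P ∩ R)) ∖ Q))ᶜ △ Q| = 10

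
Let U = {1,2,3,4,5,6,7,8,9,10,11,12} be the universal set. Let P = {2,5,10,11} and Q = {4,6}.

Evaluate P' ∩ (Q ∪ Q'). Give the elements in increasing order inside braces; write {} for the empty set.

{1,3,4,6,7,8,9,12}

P' = {1,3,4,6,7,8,9,12}
Q' = {1,2,3,5,7,8,9,10,11,12}
Q ∪ Q' = {1,2,3,4,5,6,7,8,9,10,11,12}
P' ∩ (Q ∪ Q') = {1,3,4,6,7,8,9,12}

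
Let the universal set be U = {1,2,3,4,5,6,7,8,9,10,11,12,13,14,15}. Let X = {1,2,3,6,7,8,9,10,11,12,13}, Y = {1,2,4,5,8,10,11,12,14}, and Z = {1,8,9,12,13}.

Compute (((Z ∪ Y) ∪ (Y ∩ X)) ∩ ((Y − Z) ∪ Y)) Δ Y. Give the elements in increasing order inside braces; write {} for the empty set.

Z ∪ Y = {1,2,4,5,8,9,10,11,12,13,14}
Y ∩ X = {1,2,8,10,11,12}
(Z ∪ Y) ∪ (Y ∩ X) = {1,2,4,5,8,9,10,11,12,13,14}
Y − Z = {2,4,5,10,11,14}
(Y − Z) ∪ Y = {1,2,4,5,8,10,11,12,14}
((Z ∪ Y) ∪ (Y ∩ X)) ∩ ((Y − Z) ∪ Y) = {1,2,4,5,8,10,11,12,14}
(((Z ∪ Y) ∪ (Y ∩ X)) ∩ ((Y − Z) ∪ Y)) Δ Y = {}

{}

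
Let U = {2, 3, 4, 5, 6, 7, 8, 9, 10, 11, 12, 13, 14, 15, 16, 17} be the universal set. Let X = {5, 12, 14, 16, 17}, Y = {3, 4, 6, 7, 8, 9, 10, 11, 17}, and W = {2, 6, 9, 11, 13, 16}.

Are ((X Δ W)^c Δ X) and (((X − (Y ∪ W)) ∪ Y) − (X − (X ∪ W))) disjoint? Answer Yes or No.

X Δ W = {2, 5, 6, 9, 11, 12, 13, 14, 17}
(X Δ W)^c = {3, 4, 7, 8, 10, 15, 16}
(X Δ W)^c Δ X = {3, 4, 5, 7, 8, 10, 12, 14, 15, 17}
Y ∪ W = {2, 3, 4, 6, 7, 8, 9, 10, 11, 13, 16, 17}
X − (Y ∪ W) = {5, 12, 14}
(X − (Y ∪ W)) ∪ Y = {3, 4, 5, 6, 7, 8, 9, 10, 11, 12, 14, 17}
X ∪ W = {2, 5, 6, 9, 11, 12, 13, 14, 16, 17}
X − (X ∪ W) = {}
((X − (Y ∪ W)) ∪ Y) − (X − (X ∪ W)) = {3, 4, 5, 6, 7, 8, 9, 10, 11, 12, 14, 17}
3 lies in both, so they are not disjoint.

No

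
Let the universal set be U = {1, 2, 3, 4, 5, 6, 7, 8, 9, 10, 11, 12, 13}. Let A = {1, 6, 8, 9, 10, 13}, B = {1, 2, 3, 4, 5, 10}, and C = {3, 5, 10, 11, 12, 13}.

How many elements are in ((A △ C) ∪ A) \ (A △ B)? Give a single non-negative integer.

4

A △ C = {1, 3, 5, 6, 8, 9, 11, 12}
(A △ C) ∪ A = {1, 3, 5, 6, 8, 9, 10, 11, 12, 13}
A △ B = {2, 3, 4, 5, 6, 8, 9, 13}
((A △ C) ∪ A) \ (A △ B) = {1, 10, 11, 12}
|((A △ C) ∪ A) \ (A △ B)| = 4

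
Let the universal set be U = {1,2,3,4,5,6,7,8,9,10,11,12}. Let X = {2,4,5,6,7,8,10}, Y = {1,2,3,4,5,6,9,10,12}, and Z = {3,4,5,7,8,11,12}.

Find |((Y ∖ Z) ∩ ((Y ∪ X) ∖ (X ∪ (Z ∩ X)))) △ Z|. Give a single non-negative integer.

Y ∖ Z = {1,2,6,9,10}
Y ∪ X = {1,2,3,4,5,6,7,8,9,10,12}
Z ∩ X = {4,5,7,8}
X ∪ (Z ∩ X) = {2,4,5,6,7,8,10}
(Y ∪ X) ∖ (X ∪ (Z ∩ X)) = {1,3,9,12}
(Y ∖ Z) ∩ ((Y ∪ X) ∖ (X ∪ (Z ∩ X))) = {1,9}
((Y ∖ Z) ∩ ((Y ∪ X) ∖ (X ∪ (Z ∩ X)))) △ Z = {1,3,4,5,7,8,9,11,12}
|((Y ∖ Z) ∩ ((Y ∪ X) ∖ (X ∪ (Z ∩ X)))) △ Z| = 9

9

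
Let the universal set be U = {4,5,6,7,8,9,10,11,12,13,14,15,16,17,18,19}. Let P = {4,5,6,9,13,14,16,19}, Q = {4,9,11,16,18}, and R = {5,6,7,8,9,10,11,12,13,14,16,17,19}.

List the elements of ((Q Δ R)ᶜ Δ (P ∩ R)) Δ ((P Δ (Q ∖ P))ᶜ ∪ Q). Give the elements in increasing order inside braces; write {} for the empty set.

{4,5,6,7,8,9,10,12,13,14,16,17,18,19}

Q Δ R = {4,5,6,7,8,10,12,13,14,17,18,19}
(Q Δ R)ᶜ = {9,11,15,16}
P ∩ R = {5,6,9,13,14,16,19}
(Q Δ R)ᶜ Δ (P ∩ R) = {5,6,11,13,14,15,19}
Q ∖ P = {11,18}
P Δ (Q ∖ P) = {4,5,6,9,11,13,14,16,18,19}
(P Δ (Q ∖ P))ᶜ = {7,8,10,12,15,17}
(P Δ (Q ∖ P))ᶜ ∪ Q = {4,7,8,9,10,11,12,15,16,17,18}
((Q Δ R)ᶜ Δ (P ∩ R)) Δ ((P Δ (Q ∖ P))ᶜ ∪ Q) = {4,5,6,7,8,9,10,12,13,14,16,17,18,19}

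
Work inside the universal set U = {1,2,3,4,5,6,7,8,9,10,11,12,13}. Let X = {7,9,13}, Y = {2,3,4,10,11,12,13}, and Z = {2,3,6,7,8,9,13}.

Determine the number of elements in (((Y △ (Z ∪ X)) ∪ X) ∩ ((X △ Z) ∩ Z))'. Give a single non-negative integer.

11

Z ∪ X = {2,3,6,7,8,9,13}
Y △ (Z ∪ X) = {4,6,7,8,9,10,11,12}
(Y △ (Z ∪ X)) ∪ X = {4,6,7,8,9,10,11,12,13}
X △ Z = {2,3,6,8}
(X △ Z) ∩ Z = {2,3,6,8}
((Y △ (Z ∪ X)) ∪ X) ∩ ((X △ Z) ∩ Z) = {6,8}
(((Y △ (Z ∪ X)) ∪ X) ∩ ((X △ Z) ∩ Z))' = {1,2,3,4,5,7,9,10,11,12,13}
|(((Y △ (Z ∪ X)) ∪ X) ∩ ((X △ Z) ∩ Z))'| = 11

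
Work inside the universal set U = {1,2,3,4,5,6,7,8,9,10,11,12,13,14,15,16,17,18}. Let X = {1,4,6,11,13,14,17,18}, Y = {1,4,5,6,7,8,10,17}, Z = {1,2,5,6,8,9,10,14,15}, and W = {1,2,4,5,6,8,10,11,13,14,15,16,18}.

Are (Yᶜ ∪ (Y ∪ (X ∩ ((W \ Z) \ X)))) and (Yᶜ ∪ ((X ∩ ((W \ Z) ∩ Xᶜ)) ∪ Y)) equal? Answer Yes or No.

Yᶜ = {2,3,9,11,12,13,14,15,16,18}
W \ Z = {4,11,13,16,18}
(W \ Z) \ X = {16}
X ∩ ((W \ Z) \ X) = {}
Y ∪ (X ∩ ((W \ Z) \ X)) = {1,4,5,6,7,8,10,17}
Yᶜ ∪ (Y ∪ (X ∩ ((W \ Z) \ X))) = {1,2,3,4,5,6,7,8,9,10,11,12,13,14,15,16,17,18}
Xᶜ = {2,3,5,7,8,9,10,12,15,16}
(W \ Z) ∩ Xᶜ = {16}
X ∩ ((W \ Z) ∩ Xᶜ) = {}
(X ∩ ((W \ Z) ∩ Xᶜ)) ∪ Y = {1,4,5,6,7,8,10,17}
Yᶜ ∪ ((X ∩ ((W \ Z) ∩ Xᶜ)) ∪ Y) = {1,2,3,4,5,6,7,8,9,10,11,12,13,14,15,16,17,18}
Both equal {1,2,3,4,5,6,7,8,9,10,11,12,13,14,15,16,17,18}, so Yᶜ ∪ (Y ∪ (X ∩ ((W \ Z) \ X))) = Yᶜ ∪ ((X ∩ ((W \ Z) ∩ Xᶜ)) ∪ Y).

Yes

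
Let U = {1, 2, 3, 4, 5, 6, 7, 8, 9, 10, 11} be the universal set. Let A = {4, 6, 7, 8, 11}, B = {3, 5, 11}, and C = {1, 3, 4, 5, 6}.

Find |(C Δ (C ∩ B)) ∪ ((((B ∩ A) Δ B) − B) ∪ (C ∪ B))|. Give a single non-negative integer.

6

C ∩ B = {3, 5}
C Δ (C ∩ B) = {1, 4, 6}
B ∩ A = {11}
(B ∩ A) Δ B = {3, 5}
((B ∩ A) Δ B) − B = {}
C ∪ B = {1, 3, 4, 5, 6, 11}
(((B ∩ A) Δ B) − B) ∪ (C ∪ B) = {1, 3, 4, 5, 6, 11}
(C Δ (C ∩ B)) ∪ ((((B ∩ A) Δ B) − B) ∪ (C ∪ B)) = {1, 3, 4, 5, 6, 11}
|(C Δ (C ∩ B)) ∪ ((((B ∩ A) Δ B) − B) ∪ (C ∪ B))| = 6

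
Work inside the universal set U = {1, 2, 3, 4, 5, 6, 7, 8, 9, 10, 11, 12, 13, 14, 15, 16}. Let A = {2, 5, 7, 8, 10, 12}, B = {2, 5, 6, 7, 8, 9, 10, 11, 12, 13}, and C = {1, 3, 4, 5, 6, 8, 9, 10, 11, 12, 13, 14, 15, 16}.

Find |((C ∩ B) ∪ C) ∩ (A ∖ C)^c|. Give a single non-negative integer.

C ∩ B = {5, 6, 8, 9, 10, 11, 12, 13}
(C ∩ B) ∪ C = {1, 3, 4, 5, 6, 8, 9, 10, 11, 12, 13, 14, 15, 16}
A ∖ C = {2, 7}
(A ∖ C)^c = {1, 3, 4, 5, 6, 8, 9, 10, 11, 12, 13, 14, 15, 16}
((C ∩ B) ∪ C) ∩ (A ∖ C)^c = {1, 3, 4, 5, 6, 8, 9, 10, 11, 12, 13, 14, 15, 16}
|((C ∩ B) ∪ C) ∩ (A ∖ C)^c| = 14

14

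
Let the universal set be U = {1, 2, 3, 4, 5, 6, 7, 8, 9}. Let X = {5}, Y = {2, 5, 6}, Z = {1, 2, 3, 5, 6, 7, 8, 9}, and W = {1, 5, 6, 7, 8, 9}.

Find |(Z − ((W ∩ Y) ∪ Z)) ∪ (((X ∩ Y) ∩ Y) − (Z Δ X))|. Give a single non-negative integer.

1

W ∩ Y = {5, 6}
(W ∩ Y) ∪ Z = {1, 2, 3, 5, 6, 7, 8, 9}
Z − ((W ∩ Y) ∪ Z) = {}
X ∩ Y = {5}
(X ∩ Y) ∩ Y = {5}
Z Δ X = {1, 2, 3, 6, 7, 8, 9}
((X ∩ Y) ∩ Y) − (Z Δ X) = {5}
(Z − ((W ∩ Y) ∪ Z)) ∪ (((X ∩ Y) ∩ Y) − (Z Δ X)) = {5}
|(Z − ((W ∩ Y) ∪ Z)) ∪ (((X ∩ Y) ∩ Y) − (Z Δ X))| = 1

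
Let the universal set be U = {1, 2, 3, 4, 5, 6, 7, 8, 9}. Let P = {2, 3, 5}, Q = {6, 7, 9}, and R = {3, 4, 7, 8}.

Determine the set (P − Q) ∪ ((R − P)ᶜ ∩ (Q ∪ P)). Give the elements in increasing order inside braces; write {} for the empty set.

{2, 3, 5, 6, 9}

P − Q = {2, 3, 5}
R − P = {4, 7, 8}
(R − P)ᶜ = {1, 2, 3, 5, 6, 9}
Q ∪ P = {2, 3, 5, 6, 7, 9}
(R − P)ᶜ ∩ (Q ∪ P) = {2, 3, 5, 6, 9}
(P − Q) ∪ ((R − P)ᶜ ∩ (Q ∪ P)) = {2, 3, 5, 6, 9}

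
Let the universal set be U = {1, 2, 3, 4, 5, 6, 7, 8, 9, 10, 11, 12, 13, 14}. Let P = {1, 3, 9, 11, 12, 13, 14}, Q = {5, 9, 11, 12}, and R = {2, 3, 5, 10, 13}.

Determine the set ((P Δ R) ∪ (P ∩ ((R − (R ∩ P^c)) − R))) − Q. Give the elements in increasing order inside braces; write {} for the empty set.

P Δ R = {1, 2, 5, 9, 10, 11, 12, 14}
P^c = {2, 4, 5, 6, 7, 8, 10}
R ∩ P^c = {2, 5, 10}
R − (R ∩ P^c) = {3, 13}
(R − (R ∩ P^c)) − R = {}
P ∩ ((R − (R ∩ P^c)) − R) = {}
(P Δ R) ∪ (P ∩ ((R − (R ∩ P^c)) − R)) = {1, 2, 5, 9, 10, 11, 12, 14}
((P Δ R) ∪ (P ∩ ((R − (R ∩ P^c)) − R))) − Q = {1, 2, 10, 14}

{1, 2, 10, 14}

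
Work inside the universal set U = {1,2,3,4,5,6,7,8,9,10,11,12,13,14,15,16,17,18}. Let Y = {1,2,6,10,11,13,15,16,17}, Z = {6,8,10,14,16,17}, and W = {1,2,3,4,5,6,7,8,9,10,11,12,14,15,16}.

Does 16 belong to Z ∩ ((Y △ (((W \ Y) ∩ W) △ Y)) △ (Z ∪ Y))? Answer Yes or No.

16 ∈ W and 16 ∈ Y, so 16 ∉ W \ Y
16 ∉ (W \ Y) and 16 ∈ W, so 16 ∉ (W \ Y) ∩ W
16 ∉ ((W \ Y) ∩ W) and 16 ∈ Y, so 16 ∈ ((W \ Y) ∩ W) △ Y
16 ∈ Y and 16 ∈ (((W \ Y) ∩ W) △ Y), so 16 ∉ Y △ (((W \ Y) ∩ W) △ Y)
16 ∈ Z and 16 ∈ Y, so 16 ∈ Z ∪ Y
16 ∉ (Y △ (((W \ Y) ∩ W) △ Y)) and 16 ∈ (Z ∪ Y), so 16 ∈ (Y △ (((W \ Y) ∩ W) △ Y)) △ (Z ∪ Y)
16 ∈ Z and 16 ∈ ((Y △ (((W \ Y) ∩ W) △ Y)) △ (Z ∪ Y)), so 16 ∈ Z ∩ ((Y △ (((W \ Y) ∩ W) △ Y)) △ (Z ∪ Y))

Yes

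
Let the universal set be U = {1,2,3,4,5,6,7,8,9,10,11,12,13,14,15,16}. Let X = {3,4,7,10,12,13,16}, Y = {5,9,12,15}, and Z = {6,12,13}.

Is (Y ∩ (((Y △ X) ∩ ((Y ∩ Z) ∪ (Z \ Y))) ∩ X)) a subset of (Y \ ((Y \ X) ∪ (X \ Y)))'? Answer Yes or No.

Y △ X = {3,4,5,7,9,10,13,15,16}
Y ∩ Z = {12}
Z \ Y = {6,13}
(Y ∩ Z) ∪ (Z \ Y) = {6,12,13}
(Y △ X) ∩ ((Y ∩ Z) ∪ (Z \ Y)) = {13}
((Y △ X) ∩ ((Y ∩ Z) ∪ (Z \ Y))) ∩ X = {13}
Y ∩ (((Y △ X) ∩ ((Y ∩ Z) ∪ (Z \ Y))) ∩ X) = {}
Y \ X = {5,9,15}
X \ Y = {3,4,7,10,13,16}
(Y \ X) ∪ (X \ Y) = {3,4,5,7,9,10,13,15,16}
Y \ ((Y \ X) ∪ (X \ Y)) = {12}
(Y \ ((Y \ X) ∪ (X \ Y)))' = {1,2,3,4,5,6,7,8,9,10,11,13,14,15,16}
Every element of {} is in {1,2,3,4,5,6,7,8,9,10,11,13,14,15,16}, so Y ∩ (((Y △ X) ∩ ((Y ∩ Z) ∪ (Z \ Y))) ∩ X) ⊆ (Y \ ((Y \ X) ∪ (X \ Y)))'.

Yes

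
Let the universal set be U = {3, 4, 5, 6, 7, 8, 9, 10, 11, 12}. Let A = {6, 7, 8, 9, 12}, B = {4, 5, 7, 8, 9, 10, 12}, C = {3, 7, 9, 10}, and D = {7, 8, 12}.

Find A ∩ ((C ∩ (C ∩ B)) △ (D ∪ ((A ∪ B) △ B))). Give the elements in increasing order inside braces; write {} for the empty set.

C ∩ B = {7, 9, 10}
C ∩ (C ∩ B) = {7, 9, 10}
A ∪ B = {4, 5, 6, 7, 8, 9, 10, 12}
(A ∪ B) △ B = {6}
D ∪ ((A ∪ B) △ B) = {6, 7, 8, 12}
(C ∩ (C ∩ B)) △ (D ∪ ((A ∪ B) △ B)) = {6, 8, 9, 10, 12}
A ∩ ((C ∩ (C ∩ B)) △ (D ∪ ((A ∪ B) △ B))) = {6, 8, 9, 12}

{6, 8, 9, 12}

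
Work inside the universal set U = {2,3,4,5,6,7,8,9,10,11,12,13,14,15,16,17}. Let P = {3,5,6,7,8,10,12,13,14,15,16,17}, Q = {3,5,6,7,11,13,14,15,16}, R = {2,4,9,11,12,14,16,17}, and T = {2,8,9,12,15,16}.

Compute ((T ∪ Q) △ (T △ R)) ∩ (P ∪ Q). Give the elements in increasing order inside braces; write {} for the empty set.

T ∪ Q = {2,3,5,6,7,8,9,11,12,13,14,15,16}
T △ R = {4,8,11,14,15,17}
(T ∪ Q) △ (T △ R) = {2,3,4,5,6,7,9,12,13,16,17}
P ∪ Q = {3,5,6,7,8,10,11,12,13,14,15,16,17}
((T ∪ Q) △ (T △ R)) ∩ (P ∪ Q) = {3,5,6,7,12,13,16,17}

{3,5,6,7,12,13,16,17}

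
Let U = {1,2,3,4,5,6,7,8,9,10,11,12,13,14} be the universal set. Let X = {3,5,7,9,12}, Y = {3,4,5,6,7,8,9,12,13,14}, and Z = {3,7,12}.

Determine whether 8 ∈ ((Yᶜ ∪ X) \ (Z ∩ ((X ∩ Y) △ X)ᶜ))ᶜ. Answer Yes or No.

Yes

8 ∈ Y, so 8 ∉ Yᶜ
8 ∉ Yᶜ and 8 ∉ X, so 8 ∉ Yᶜ ∪ X
8 ∉ X and 8 ∈ Y, so 8 ∉ X ∩ Y
8 ∉ (X ∩ Y) and 8 ∉ X, so 8 ∉ (X ∩ Y) △ X
8 ∈ ((X ∩ Y) △ X)ᶜ since 8 ∉ ((X ∩ Y) △ X)
8 ∉ Z and 8 ∈ ((X ∩ Y) △ X)ᶜ, so 8 ∉ Z ∩ ((X ∩ Y) △ X)ᶜ
8 ∉ (Yᶜ ∪ X) and 8 ∉ (Z ∩ ((X ∩ Y) △ X)ᶜ), so 8 ∉ (Yᶜ ∪ X) \ (Z ∩ ((X ∩ Y) △ X)ᶜ)
8 ∈ ((Yᶜ ∪ X) \ (Z ∩ ((X ∩ Y) △ X)ᶜ))ᶜ since 8 ∉ ((Yᶜ ∪ X) \ (Z ∩ ((X ∩ Y) △ X)ᶜ))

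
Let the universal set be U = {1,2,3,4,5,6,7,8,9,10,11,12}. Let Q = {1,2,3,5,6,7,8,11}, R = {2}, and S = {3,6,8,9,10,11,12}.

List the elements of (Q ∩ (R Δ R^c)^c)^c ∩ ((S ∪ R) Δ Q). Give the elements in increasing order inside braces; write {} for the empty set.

R^c = {1,3,4,5,6,7,8,9,10,11,12}
R Δ R^c = {1,2,3,4,5,6,7,8,9,10,11,12}
(R Δ R^c)^c = {}
Q ∩ (R Δ R^c)^c = {}
(Q ∩ (R Δ R^c)^c)^c = {1,2,3,4,5,6,7,8,9,10,11,12}
S ∪ R = {2,3,6,8,9,10,11,12}
(S ∪ R) Δ Q = {1,5,7,9,10,12}
(Q ∩ (R Δ R^c)^c)^c ∩ ((S ∪ R) Δ Q) = {1,5,7,9,10,12}

{1,5,7,9,10,12}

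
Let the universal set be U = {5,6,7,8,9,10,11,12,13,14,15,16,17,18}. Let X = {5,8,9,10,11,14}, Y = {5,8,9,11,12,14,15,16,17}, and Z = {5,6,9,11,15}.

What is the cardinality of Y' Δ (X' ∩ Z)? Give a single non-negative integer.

5

Y' = {6,7,10,13,18}
X' = {6,7,12,13,15,16,17,18}
X' ∩ Z = {6,15}
Y' Δ (X' ∩ Z) = {7,10,13,15,18}
|Y' Δ (X' ∩ Z)| = 5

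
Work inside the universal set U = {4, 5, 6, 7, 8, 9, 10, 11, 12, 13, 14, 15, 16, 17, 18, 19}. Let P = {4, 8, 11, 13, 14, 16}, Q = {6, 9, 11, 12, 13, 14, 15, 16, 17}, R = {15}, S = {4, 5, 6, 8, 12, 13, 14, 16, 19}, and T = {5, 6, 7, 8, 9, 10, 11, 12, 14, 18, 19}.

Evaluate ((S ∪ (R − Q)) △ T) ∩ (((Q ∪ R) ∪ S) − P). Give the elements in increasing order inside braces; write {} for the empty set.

{9}

R − Q = {}
S ∪ (R − Q) = {4, 5, 6, 8, 12, 13, 14, 16, 19}
(S ∪ (R − Q)) △ T = {4, 7, 9, 10, 11, 13, 16, 18}
Q ∪ R = {6, 9, 11, 12, 13, 14, 15, 16, 17}
(Q ∪ R) ∪ S = {4, 5, 6, 8, 9, 11, 12, 13, 14, 15, 16, 17, 19}
((Q ∪ R) ∪ S) − P = {5, 6, 9, 12, 15, 17, 19}
((S ∪ (R − Q)) △ T) ∩ (((Q ∪ R) ∪ S) − P) = {9}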